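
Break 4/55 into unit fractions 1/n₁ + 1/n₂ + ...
1/14 + 1/770

Greedy algorithm:
4/55: ceiling(55/4) = 14, use 1/14
1/770: ceiling(770/1) = 770, use 1/770
Result: 4/55 = 1/14 + 1/770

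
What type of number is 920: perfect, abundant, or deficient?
abundant

Proper divisors of 920: sum = 1 + 2 + 4 + 5 + 8 + 10 + 20 + 23 + 40 + 46 + 92 + 115 + 184 + 230 + 460 = 1240
Since 1240 > 920, 920 is abundant.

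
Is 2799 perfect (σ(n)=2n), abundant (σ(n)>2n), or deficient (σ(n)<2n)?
deficient

Proper divisors of 2799: sum = 1 + 3 + 9 + 311 + 933 = 1257
Since 1257 < 2799, 2799 is deficient.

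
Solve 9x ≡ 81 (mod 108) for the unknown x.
x ≡ 9 (mod 12)

gcd(9, 108) = 9, which divides 81, so solutions exist.
Divide through by 9: x ≡ 9 (mod 12).
The coefficient of x is now 1, so x ≡ 9 (mod 12).
Check: 9 × 9 = 81 ≡ 81 (mod 108).
x ≡ 9 (mod 12), giving 9 solutions mod 108.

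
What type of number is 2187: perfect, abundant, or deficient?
deficient

Proper divisors of 2187: sum = 1 + 3 + 9 + 27 + 81 + 243 + 729 = 1093
Since 1093 < 2187, 2187 is deficient.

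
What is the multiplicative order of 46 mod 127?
126

127 is prime, so ord(46) divides φ(127) = 126.
Divisors of 126: 1, 2, 3, 6, 7, 9, 14, 18, 21, 42, 63, 126.
Repeated squaring: 46^1 ≡ 46, 46^2 ≡ 84, 46^4 ≡ 71, 46^8 ≡ 88, 46^16 ≡ 124, 46^32 ≡ 9, 46^64 ≡ 81 (mod 127).
Test 46^d mod 127 for each divisor d in increasing order:
46^1 ≡ 46
46^2 ≡ 84
46^3 = 46^2·46^1 ≡ 54
46^6 = 46^4·46^2 ≡ 122
46^7 = 46^4·46^2·46^1 ≡ 24
46^9 = 46^8·46^1 ≡ 111
46^14 = 46^8·46^4·46^2 ≡ 68
46^18 = 46^16·46^2 ≡ 2
46^21 = 46^16·46^4·46^1 ≡ 108
46^42 = 46^32·46^8·46^2 ≡ 107
46^63 = 46^32·46^16·46^8·46^4·46^2·46^1 ≡ 126
46^126 = 46^64·46^32·46^16·46^8·46^4·46^2 ≡ 1  ← first divisor giving 1
The order is 126.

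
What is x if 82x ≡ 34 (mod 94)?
x ≡ 5 (mod 47)

gcd(82, 94) = 2, which divides 34, so solutions exist.
Divide through by 2: 41x ≡ 17 (mod 47).
Find 41^(-1) mod 47 by the extended Euclidean algorithm:
47 = 1 × 41 + 6  ⟹  6 = (1)·47 + (-1)·41
41 = 6 × 6 + 5  ⟹  5 = (-6)·47 + (7)·41
6 = 1 × 5 + 1  ⟹  1 = (7)·47 + (-8)·41
So (-8)·41 ≡ 1 (mod 47), i.e. 41^(-1) ≡ -8 ≡ 39 (mod 47).
x ≡ 39 × 17 = 663 ≡ 5 (mod 47).
Check: 82 × 5 = 410 ≡ 34 (mod 94).
x ≡ 5 (mod 47), giving 2 solutions mod 94.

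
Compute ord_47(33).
46

47 is prime, so ord(33) divides φ(47) = 46.
Divisors of 46: 1, 2, 23, 46.
Repeated squaring: 33^1 ≡ 33, 33^2 ≡ 8, 33^4 ≡ 17, 33^8 ≡ 7, 33^16 ≡ 2, 33^32 ≡ 4 (mod 47).
Test 33^d mod 47 for each divisor d in increasing order:
33^1 ≡ 33
33^2 ≡ 8
33^23 = 33^16·33^4·33^2·33^1 ≡ 46
33^46 = 33^32·33^8·33^4·33^2 ≡ 1  ← first divisor giving 1
The order is 46.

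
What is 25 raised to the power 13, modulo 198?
115

Repeated squaring. Binary of 13 = 1101.
25^1 ≡ 25 (mod 198); 25^2 ≡ 31 (mod 198); 25^4 ≡ 169 (mod 198); 25^8 ≡ 49 (mod 198)
25^13 = 25^1 × 25^4 × 25^8 ≡ 115 (mod 198)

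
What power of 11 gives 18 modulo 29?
15

Baby-step giant-step with step n = ⌈√29⌉ = 6.
Baby steps 11^j mod 29 (j:value) for j=0..5: 0:1, 1:11, 2:5, 3:26, 4:25, 5:14.
Giant-step multiplier: 11^(-6) ≡ 11^(28-6) = 11^22 ≡ 13 (mod 29).
Giant steps γ_i = 18·13^i mod 29: γ_0=18, γ_1=2, γ_2=26 (in table at j=3).
x = i·n + j = 2·6 + 3 = 15.
Check: 11^15 ≡ 18 (mod 29).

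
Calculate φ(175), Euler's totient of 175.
120

175 = 5^2 × 7
φ(n) = n × ∏(1 - 1/p) for each prime p dividing n
φ(175) = 175 × (1 - 1/5) × (1 - 1/7) = 120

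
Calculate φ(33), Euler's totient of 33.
20

33 = 3 × 11
φ(n) = n × ∏(1 - 1/p) for each prime p dividing n
φ(33) = 33 × (1 - 1/3) × (1 - 1/11) = 20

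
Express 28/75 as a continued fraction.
[0; 2, 1, 2, 9]

Euclidean algorithm steps:
28 = 0 × 75 + 28
75 = 2 × 28 + 19
28 = 1 × 19 + 9
19 = 2 × 9 + 1
9 = 9 × 1 + 0
Continued fraction: [0; 2, 1, 2, 9]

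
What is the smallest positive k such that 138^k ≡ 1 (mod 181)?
18

181 is prime, so ord(138) divides φ(181) = 180.
Divisors of 180: 1, 2, 3, 4, 5, 6, 9, 10, 12, 15, 18, 20, 30, 36, 45, 60, 90, 180.
Repeated squaring: 138^1 ≡ 138, 138^2 ≡ 39, 138^4 ≡ 73, 138^8 ≡ 80, 138^16 ≡ 65, 138^32 ≡ 62, 138^64 ≡ 43, 138^128 ≡ 39 (mod 181).
Test 138^d mod 181 for each divisor d in increasing order:
138^1 ≡ 138
138^2 ≡ 39
138^3 = 138^2·138^1 ≡ 133
138^4 ≡ 73
138^5 = 138^4·138^1 ≡ 119
138^6 = 138^4·138^2 ≡ 132
138^9 = 138^8·138^1 ≡ 180
138^10 = 138^8·138^2 ≡ 43
138^12 = 138^8·138^4 ≡ 48
138^15 = 138^8·138^4·138^2·138^1 ≡ 49
138^18 = 138^16·138^2 ≡ 1  ← first divisor giving 1
The order is 18.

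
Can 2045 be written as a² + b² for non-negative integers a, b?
14² + 43² (a=14, b=43)

Factorization: 2045 = 5 × 409
By Fermat: n is sum of two squares iff every prime p ≡ 3 (mod 4) appears to even power.
All primes ≡ 3 (mod 4) appear to even power.
Search a = 0, 1, 2, … for 2045 - a² a perfect square: first hit at a = 14: 2045 - 196 = 1849 = 43².
2045 = 14² + 43² = 196 + 1849 ✓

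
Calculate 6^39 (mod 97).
22

Repeated squaring. Binary of 39 = 100111.
6^1 ≡ 6 (mod 97); 6^2 ≡ 36 (mod 97); 6^4 ≡ 35 (mod 97); 6^8 ≡ 61 (mod 97); 6^16 ≡ 35 (mod 97); 6^32 ≡ 61 (mod 97)
6^39 = 6^1 × 6^2 × 6^4 × 6^32 ≡ 22 (mod 97)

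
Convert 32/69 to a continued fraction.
[0; 2, 6, 2, 2]

Euclidean algorithm steps:
32 = 0 × 69 + 32
69 = 2 × 32 + 5
32 = 6 × 5 + 2
5 = 2 × 2 + 1
2 = 2 × 1 + 0
Continued fraction: [0; 2, 6, 2, 2]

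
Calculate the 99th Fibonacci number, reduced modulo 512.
258

Matrix identity: Q^n = [[F_(n+1), F_n], [F_n, F_(n-1)]] with Q = [[1,1],[1,0]].
n = 99 = 1100011₂. Square-and-multiply, entries mod 512:
Q^1 = [[1,1],[1,0]]
Q^3 = (Q^1)²·Q = [[3,2],[2,1]]
Q^6 = (Q^3)² = [[13,8],[8,5]]
Q^12 = (Q^6)² = [[233,144],[144,89]]
Q^24 = (Q^12)² = [[273,288],[288,497]]
Q^49 = (Q^24)²·Q = [[353,289],[289,64]]
Q^99 = (Q^49)²·Q = [[451,258],[258,193]]
F_99 mod 512 = Q^99[0][1] = 258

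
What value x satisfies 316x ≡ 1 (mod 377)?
309

gcd(316, 377) = 1, so the inverse exists.
Extended Euclidean algorithm on (377, 316):
377 = 1 × 316 + 61  ⟹  61 = (1)·377 + (-1)·316
316 = 5 × 61 + 11  ⟹  11 = (-5)·377 + (6)·316
61 = 5 × 11 + 6  ⟹  6 = (26)·377 + (-31)·316
11 = 1 × 6 + 5  ⟹  5 = (-31)·377 + (37)·316
6 = 1 × 5 + 1  ⟹  1 = (57)·377 + (-68)·316
So (-68)·316 ≡ 1 (mod 377), i.e. 316^(-1) ≡ -68 ≡ 309 (mod 377).
Check: 316 × 309 = 97644 ≡ 1 (mod 377)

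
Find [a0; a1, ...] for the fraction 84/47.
[1; 1, 3, 1, 2, 3]

Euclidean algorithm steps:
84 = 1 × 47 + 37
47 = 1 × 37 + 10
37 = 3 × 10 + 7
10 = 1 × 7 + 3
7 = 2 × 3 + 1
3 = 3 × 1 + 0
Continued fraction: [1; 1, 3, 1, 2, 3]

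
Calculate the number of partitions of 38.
26015

p(n) counts ways to write n as a sum of positive integers (order ignored).
Euler's pentagonal recurrence: p(k) = p(k-1) + p(k-2) - p(k-5) - p(k-7) + p(k-12) + p(k-15) - ... (offsets j(3j∓1)/2, signs ++--, p(0)=1, p(<0)=0).
DP table for k = 0..37: p(0)=1, p(1)=1, p(2)=2, p(3)=3, p(4)=5, p(5)=7, p(6)=11, p(7)=15, p(8)=22, p(9)=30, p(10)=42, p(11)=56, p(12)=77, p(13)=101, p(14)=135, p(15)=176, p(16)=231, p(17)=297, p(18)=385, p(19)=490, p(20)=627, p(21)=792, p(22)=1002, p(23)=1255, p(24)=1575, p(25)=1958, p(26)=2436, p(27)=3010, p(28)=3718, p(29)=4565, p(30)=5604, p(31)=6842, p(32)=8349, p(33)=10143, p(34)=12310, p(35)=14883, p(36)=17977, p(37)=21637.
Final step: p(38) = p(37) + p(36) - p(33) - p(31) + p(26) + p(23) - p(16) - p(12) + p(3)
= 21637 + 17977 - 10143 - 6842 + 2436 + 1255 - 231 - 77 + 3
= 26015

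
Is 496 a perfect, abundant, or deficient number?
perfect

Proper divisors of 496: sum = 1 + 2 + 4 + 8 + 16 + 31 + 62 + 124 + 248 = 496
Since 496 = 496, 496 is perfect.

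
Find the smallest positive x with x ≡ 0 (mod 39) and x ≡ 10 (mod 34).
78

Using Chinese Remainder Theorem:
M = 39 × 34 = 1326
M1 = 34, M2 = 39
y1 = 34^(-1) mod 39 = 31
y2 = 39^(-1) mod 34 = 7
x = (0×34×31 + 10×39×7) mod 1326 = 78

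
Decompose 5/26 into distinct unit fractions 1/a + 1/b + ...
1/6 + 1/39

Greedy algorithm:
5/26: ceiling(26/5) = 6, use 1/6
1/39: ceiling(39/1) = 39, use 1/39
Result: 5/26 = 1/6 + 1/39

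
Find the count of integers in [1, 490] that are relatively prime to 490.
168

490 = 2 × 5 × 7^2
φ(n) = n × ∏(1 - 1/p) for each prime p dividing n
φ(490) = 490 × (1 - 1/2) × (1 - 1/5) × (1 - 1/7) = 168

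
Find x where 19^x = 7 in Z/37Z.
4

Baby-step giant-step with step n = ⌈√37⌉ = 7.
Baby steps 19^j mod 37 (j:value) for j=0..6: 0:1, 1:19, 2:28, 3:14, 4:7, 5:22, 6:11.
h = 7 is already in the table at j=4, so x = 4.
Check: 19^4 ≡ 7 (mod 37).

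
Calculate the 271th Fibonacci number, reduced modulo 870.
469

Matrix identity: Q^n = [[F_(n+1), F_n], [F_n, F_(n-1)]] with Q = [[1,1],[1,0]].
n = 271 = 100001111₂. Square-and-multiply, entries mod 870:
Q^1 = [[1,1],[1,0]]
Q^2 = (Q^1)² = [[2,1],[1,1]]
Q^4 = (Q^2)² = [[5,3],[3,2]]
Q^8 = (Q^4)² = [[34,21],[21,13]]
Q^16 = (Q^8)² = [[727,117],[117,610]]
Q^33 = (Q^16)²·Q = [[37,208],[208,699]]
Q^67 = (Q^33)²·Q = [[231,263],[263,838]]
Q^135 = (Q^67)²·Q = [[867,730],[730,137]]
Q^271 = (Q^135)²·Q = [[849,469],[469,380]]
F_271 mod 870 = Q^271[0][1] = 469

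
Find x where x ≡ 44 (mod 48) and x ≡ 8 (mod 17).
620

Using Chinese Remainder Theorem:
M = 48 × 17 = 816
M1 = 17, M2 = 48
y1 = 17^(-1) mod 48 = 17
y2 = 48^(-1) mod 17 = 11
x = (44×17×17 + 8×48×11) mod 816 = 620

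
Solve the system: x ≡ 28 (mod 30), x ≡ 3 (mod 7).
178

Using Chinese Remainder Theorem:
M = 30 × 7 = 210
M1 = 7, M2 = 30
y1 = 7^(-1) mod 30 = 13
y2 = 30^(-1) mod 7 = 4
x = (28×7×13 + 3×30×4) mod 210 = 178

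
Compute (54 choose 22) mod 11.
6

Using Lucas' theorem:
Write n=54 and k=22 in base 11:
n in base 11: [4, 10]
k in base 11: [2, 0]
C(54,22) mod 11 = ∏ C(n_i, k_i) mod 11
Digit binomials (mod 11): C(4,2) = 6; C(10,0) = 1
Product: 6 × 1 = 6 ≡ 6 (mod 11)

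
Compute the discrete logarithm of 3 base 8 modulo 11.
6

Baby-step giant-step with step n = ⌈√11⌉ = 4.
Baby steps 8^j mod 11 (j:value) for j=0..3: 0:1, 1:8, 2:9, 3:6.
Giant-step multiplier: 8^(-4) ≡ 8^(10-4) = 8^6 ≡ 3 (mod 11).
Giant steps γ_i = 3·3^i mod 11: γ_0=3, γ_1=9 (in table at j=2).
x = i·n + j = 1·4 + 2 = 6.
Check: 8^6 ≡ 3 (mod 11).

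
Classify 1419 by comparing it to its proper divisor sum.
deficient

Proper divisors of 1419: sum = 1 + 3 + 11 + 33 + 43 + 129 + 473 = 693
Since 693 < 1419, 1419 is deficient.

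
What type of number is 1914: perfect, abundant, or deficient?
abundant

Proper divisors of 1914: sum = 1 + 2 + 3 + 6 + 11 + 22 + 29 + 33 + 58 + 66 + 87 + 174 + 319 + 638 + 957 = 2406
Since 2406 > 1914, 1914 is abundant.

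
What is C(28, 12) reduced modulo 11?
1

Using Lucas' theorem:
Write n=28 and k=12 in base 11:
n in base 11: [2, 6]
k in base 11: [1, 1]
C(28,12) mod 11 = ∏ C(n_i, k_i) mod 11
Digit binomials (mod 11): C(2,1) = 2; C(6,1) = 6
Product: 2 × 6 = 12 ≡ 1 (mod 11)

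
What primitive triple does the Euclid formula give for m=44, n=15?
(1711, 1320, 2161)

Euclid's formula: a = m² - n², b = 2mn, c = m² + n²
m = 44, n = 15
a = 44² - 15² = 1936 - 225 = 1711
b = 2 × 44 × 15 = 1320
c = 44² + 15² = 1936 + 225 = 2161
Verification: 1711² + 1320² = 2927521 + 1742400 = 4669921 = 2161² ✓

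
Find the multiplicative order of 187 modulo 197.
49

197 is prime, so ord(187) divides φ(197) = 196.
Divisors of 196: 1, 2, 4, 7, 14, 28, 49, 98, 196.
Repeated squaring: 187^1 ≡ 187, 187^2 ≡ 100, 187^4 ≡ 150, 187^8 ≡ 42, 187^16 ≡ 188, 187^32 ≡ 81, 187^64 ≡ 60, 187^128 ≡ 54 (mod 197).
Test 187^d mod 197 for each divisor d in increasing order:
187^1 ≡ 187
187^2 ≡ 100
187^4 ≡ 150
187^7 = 187^4·187^2·187^1 ≡ 114
187^14 = 187^8·187^4·187^2 ≡ 191
187^28 = 187^16·187^8·187^4 ≡ 36
187^49 = 187^32·187^16·187^1 ≡ 1  ← first divisor giving 1
The order is 49.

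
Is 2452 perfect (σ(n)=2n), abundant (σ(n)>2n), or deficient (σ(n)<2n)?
deficient

Proper divisors of 2452: sum = 1 + 2 + 4 + 613 + 1226 = 1846
Since 1846 < 2452, 2452 is deficient.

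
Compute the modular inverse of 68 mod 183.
35

gcd(68, 183) = 1, so the inverse exists.
Extended Euclidean algorithm on (183, 68):
183 = 2 × 68 + 47  ⟹  47 = (1)·183 + (-2)·68
68 = 1 × 47 + 21  ⟹  21 = (-1)·183 + (3)·68
47 = 2 × 21 + 5  ⟹  5 = (3)·183 + (-8)·68
21 = 4 × 5 + 1  ⟹  1 = (-13)·183 + (35)·68
So (35)·68 ≡ 1 (mod 183), i.e. 68^(-1) ≡ 35 (mod 183).
Check: 68 × 35 = 2380 ≡ 1 (mod 183)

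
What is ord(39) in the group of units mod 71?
14

71 is prime, so ord(39) divides φ(71) = 70.
Divisors of 70: 1, 2, 5, 7, 10, 14, 35, 70.
Repeated squaring: 39^1 ≡ 39, 39^2 ≡ 30, 39^4 ≡ 48, 39^8 ≡ 32, 39^16 ≡ 30, 39^32 ≡ 48, 39^64 ≡ 32 (mod 71).
Test 39^d mod 71 for each divisor d in increasing order:
39^1 ≡ 39
39^2 ≡ 30
39^5 = 39^4·39^1 ≡ 26
39^7 = 39^4·39^2·39^1 ≡ 70
39^10 = 39^8·39^2 ≡ 37
39^14 = 39^8·39^4·39^2 ≡ 1  ← first divisor giving 1
The order is 14.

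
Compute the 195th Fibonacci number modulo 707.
611

Matrix identity: Q^n = [[F_(n+1), F_n], [F_n, F_(n-1)]] with Q = [[1,1],[1,0]].
n = 195 = 11000011₂. Square-and-multiply, entries mod 707:
Q^1 = [[1,1],[1,0]]
Q^3 = (Q^1)²·Q = [[3,2],[2,1]]
Q^6 = (Q^3)² = [[13,8],[8,5]]
Q^12 = (Q^6)² = [[233,144],[144,89]]
Q^24 = (Q^12)² = [[83,413],[413,377]]
Q^48 = (Q^24)² = [[1,504],[504,204]]
Q^97 = (Q^48)²·Q = [[302,204],[204,98]]
Q^195 = (Q^97)²·Q = [[199,611],[611,295]]
F_195 mod 707 = Q^195[0][1] = 611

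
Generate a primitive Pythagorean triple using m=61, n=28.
(2937, 3416, 4505)

Euclid's formula: a = m² - n², b = 2mn, c = m² + n²
m = 61, n = 28
a = 61² - 28² = 3721 - 784 = 2937
b = 2 × 61 × 28 = 3416
c = 61² + 28² = 3721 + 784 = 4505
Verification: 2937² + 3416² = 8625969 + 11669056 = 20295025 = 4505² ✓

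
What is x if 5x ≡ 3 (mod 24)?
x ≡ 15 (mod 24)

gcd(5, 24) = 1, which divides 3, so solutions exist.
Find 5^(-1) mod 24 by the extended Euclidean algorithm:
24 = 4 × 5 + 4  ⟹  4 = (1)·24 + (-4)·5
5 = 1 × 4 + 1  ⟹  1 = (-1)·24 + (5)·5
So (5)·5 ≡ 1 (mod 24), i.e. 5^(-1) ≡ 5 (mod 24).
x ≡ 5 × 3 = 15 ≡ 15 (mod 24).
Check: 5 × 15 = 75 ≡ 3 (mod 24).
Unique solution: x ≡ 15 (mod 24)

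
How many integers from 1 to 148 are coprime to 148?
72

148 = 2^2 × 37
φ(n) = n × ∏(1 - 1/p) for each prime p dividing n
φ(148) = 148 × (1 - 1/2) × (1 - 1/37) = 72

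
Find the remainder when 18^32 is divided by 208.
144

Repeated squaring. Binary of 32 = 100000.
18^1 ≡ 18 (mod 208); 18^2 ≡ 116 (mod 208); 18^4 ≡ 144 (mod 208); 18^8 ≡ 144 (mod 208); 18^16 ≡ 144 (mod 208); 18^32 ≡ 144 (mod 208)
18^32 = 18^32 ≡ 144 (mod 208)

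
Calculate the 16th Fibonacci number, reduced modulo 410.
167

Matrix identity: Q^n = [[F_(n+1), F_n], [F_n, F_(n-1)]] with Q = [[1,1],[1,0]].
n = 16 = 10000₂. Square-and-multiply, entries mod 410:
Q^1 = [[1,1],[1,0]]
Q^2 = (Q^1)² = [[2,1],[1,1]]
Q^4 = (Q^2)² = [[5,3],[3,2]]
Q^8 = (Q^4)² = [[34,21],[21,13]]
Q^16 = (Q^8)² = [[367,167],[167,200]]
F_16 mod 410 = Q^16[0][1] = 167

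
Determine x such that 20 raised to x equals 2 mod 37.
13

Baby-step giant-step with step n = ⌈√37⌉ = 7.
Baby steps 20^j mod 37 (j:value) for j=0..6: 0:1, 1:20, 2:30, 3:8, 4:12, 5:18, 6:27.
Giant-step multiplier: 20^(-7) ≡ 20^(36-7) = 20^29 ≡ 32 (mod 37).
Giant steps γ_i = 2·32^i mod 37: γ_0=2, γ_1=27 (in table at j=6).
x = i·n + j = 1·7 + 6 = 13.
Check: 20^13 ≡ 2 (mod 37).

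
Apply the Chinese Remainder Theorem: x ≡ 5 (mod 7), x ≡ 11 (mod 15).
26

Using Chinese Remainder Theorem:
M = 7 × 15 = 105
M1 = 15, M2 = 7
y1 = 15^(-1) mod 7 = 1
y2 = 7^(-1) mod 15 = 13
x = (5×15×1 + 11×7×13) mod 105 = 26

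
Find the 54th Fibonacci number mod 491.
81

Matrix identity: Q^n = [[F_(n+1), F_n], [F_n, F_(n-1)]] with Q = [[1,1],[1,0]].
n = 54 = 110110₂. Square-and-multiply, entries mod 491:
Q^1 = [[1,1],[1,0]]
Q^3 = (Q^1)²·Q = [[3,2],[2,1]]
Q^6 = (Q^3)² = [[13,8],[8,5]]
Q^13 = (Q^6)²·Q = [[377,233],[233,144]]
Q^27 = (Q^13)²·Q = [[134,18],[18,116]]
Q^54 = (Q^27)² = [[113,81],[81,32]]
F_54 mod 491 = Q^54[0][1] = 81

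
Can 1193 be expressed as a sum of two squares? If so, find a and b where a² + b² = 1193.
13² + 32² (a=13, b=32)

Factorization: 1193 = 1193
By Fermat: n is sum of two squares iff every prime p ≡ 3 (mod 4) appears to even power.
All primes ≡ 3 (mod 4) appear to even power.
Search a = 0, 1, 2, … for 1193 - a² a perfect square: first hit at a = 13: 1193 - 169 = 1024 = 32².
1193 = 13² + 32² = 169 + 1024 ✓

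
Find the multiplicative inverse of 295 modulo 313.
226

gcd(295, 313) = 1, so the inverse exists.
Extended Euclidean algorithm on (313, 295):
313 = 1 × 295 + 18  ⟹  18 = (1)·313 + (-1)·295
295 = 16 × 18 + 7  ⟹  7 = (-16)·313 + (17)·295
18 = 2 × 7 + 4  ⟹  4 = (33)·313 + (-35)·295
7 = 1 × 4 + 3  ⟹  3 = (-49)·313 + (52)·295
4 = 1 × 3 + 1  ⟹  1 = (82)·313 + (-87)·295
So (-87)·295 ≡ 1 (mod 313), i.e. 295^(-1) ≡ -87 ≡ 226 (mod 313).
Check: 295 × 226 = 66670 ≡ 1 (mod 313)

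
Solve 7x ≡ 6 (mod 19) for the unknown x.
x ≡ 9 (mod 19)

gcd(7, 19) = 1, which divides 6, so solutions exist.
Find 7^(-1) mod 19 by the extended Euclidean algorithm:
19 = 2 × 7 + 5  ⟹  5 = (1)·19 + (-2)·7
7 = 1 × 5 + 2  ⟹  2 = (-1)·19 + (3)·7
5 = 2 × 2 + 1  ⟹  1 = (3)·19 + (-8)·7
So (-8)·7 ≡ 1 (mod 19), i.e. 7^(-1) ≡ -8 ≡ 11 (mod 19).
x ≡ 11 × 6 = 66 ≡ 9 (mod 19).
Check: 7 × 9 = 63 ≡ 6 (mod 19).
Unique solution: x ≡ 9 (mod 19)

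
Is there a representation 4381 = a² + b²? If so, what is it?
5² + 66² (a=5, b=66)

Factorization: 4381 = 13 × 337
By Fermat: n is sum of two squares iff every prime p ≡ 3 (mod 4) appears to even power.
All primes ≡ 3 (mod 4) appear to even power.
Search a = 0, 1, 2, … for 4381 - a² a perfect square: first hit at a = 5: 4381 - 25 = 4356 = 66².
4381 = 5² + 66² = 25 + 4356 ✓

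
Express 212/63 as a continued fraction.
[3; 2, 1, 2, 1, 5]

Euclidean algorithm steps:
212 = 3 × 63 + 23
63 = 2 × 23 + 17
23 = 1 × 17 + 6
17 = 2 × 6 + 5
6 = 1 × 5 + 1
5 = 5 × 1 + 0
Continued fraction: [3; 2, 1, 2, 1, 5]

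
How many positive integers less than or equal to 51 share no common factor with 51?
32

51 = 3 × 17
φ(n) = n × ∏(1 - 1/p) for each prime p dividing n
φ(51) = 51 × (1 - 1/3) × (1 - 1/17) = 32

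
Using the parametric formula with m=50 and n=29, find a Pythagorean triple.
(1659, 2900, 3341)

Euclid's formula: a = m² - n², b = 2mn, c = m² + n²
m = 50, n = 29
a = 50² - 29² = 2500 - 841 = 1659
b = 2 × 50 × 29 = 2900
c = 50² + 29² = 2500 + 841 = 3341
Verification: 1659² + 2900² = 2752281 + 8410000 = 11162281 = 3341² ✓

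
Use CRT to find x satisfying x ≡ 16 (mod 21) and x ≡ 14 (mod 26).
352

Using Chinese Remainder Theorem:
M = 21 × 26 = 546
M1 = 26, M2 = 21
y1 = 26^(-1) mod 21 = 17
y2 = 21^(-1) mod 26 = 5
x = (16×26×17 + 14×21×5) mod 546 = 352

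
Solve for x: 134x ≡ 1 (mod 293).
164

gcd(134, 293) = 1, so the inverse exists.
Extended Euclidean algorithm on (293, 134):
293 = 2 × 134 + 25  ⟹  25 = (1)·293 + (-2)·134
134 = 5 × 25 + 9  ⟹  9 = (-5)·293 + (11)·134
25 = 2 × 9 + 7  ⟹  7 = (11)·293 + (-24)·134
9 = 1 × 7 + 2  ⟹  2 = (-16)·293 + (35)·134
7 = 3 × 2 + 1  ⟹  1 = (59)·293 + (-129)·134
So (-129)·134 ≡ 1 (mod 293), i.e. 134^(-1) ≡ -129 ≡ 164 (mod 293).
Check: 134 × 164 = 21976 ≡ 1 (mod 293)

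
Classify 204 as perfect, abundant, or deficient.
abundant

Proper divisors of 204: sum = 1 + 2 + 3 + 4 + 6 + 12 + 17 + 34 + 51 + 68 + 102 = 300
Since 300 > 204, 204 is abundant.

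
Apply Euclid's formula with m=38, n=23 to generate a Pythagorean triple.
(915, 1748, 1973)

Euclid's formula: a = m² - n², b = 2mn, c = m² + n²
m = 38, n = 23
a = 38² - 23² = 1444 - 529 = 915
b = 2 × 38 × 23 = 1748
c = 38² + 23² = 1444 + 529 = 1973
Verification: 915² + 1748² = 837225 + 3055504 = 3892729 = 1973² ✓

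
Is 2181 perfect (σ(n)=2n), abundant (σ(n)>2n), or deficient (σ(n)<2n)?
deficient

Proper divisors of 2181: sum = 1 + 3 + 727 = 731
Since 731 < 2181, 2181 is deficient.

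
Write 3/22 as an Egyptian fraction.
1/8 + 1/88

Greedy algorithm:
3/22: ceiling(22/3) = 8, use 1/8
1/88: ceiling(88/1) = 88, use 1/88
Result: 3/22 = 1/8 + 1/88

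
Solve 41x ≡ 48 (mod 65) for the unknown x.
x ≡ 63 (mod 65)

gcd(41, 65) = 1, which divides 48, so solutions exist.
Find 41^(-1) mod 65 by the extended Euclidean algorithm:
65 = 1 × 41 + 24  ⟹  24 = (1)·65 + (-1)·41
41 = 1 × 24 + 17  ⟹  17 = (-1)·65 + (2)·41
24 = 1 × 17 + 7  ⟹  7 = (2)·65 + (-3)·41
17 = 2 × 7 + 3  ⟹  3 = (-5)·65 + (8)·41
7 = 2 × 3 + 1  ⟹  1 = (12)·65 + (-19)·41
So (-19)·41 ≡ 1 (mod 65), i.e. 41^(-1) ≡ -19 ≡ 46 (mod 65).
x ≡ 46 × 48 = 2208 ≡ 63 (mod 65).
Check: 41 × 63 = 2583 ≡ 48 (mod 65).
Unique solution: x ≡ 63 (mod 65)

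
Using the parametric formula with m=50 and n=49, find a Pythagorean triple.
(99, 4900, 4901)

Euclid's formula: a = m² - n², b = 2mn, c = m² + n²
m = 50, n = 49
a = 50² - 49² = 2500 - 2401 = 99
b = 2 × 50 × 49 = 4900
c = 50² + 49² = 2500 + 2401 = 4901
Verification: 99² + 4900² = 9801 + 24010000 = 24019801 = 4901² ✓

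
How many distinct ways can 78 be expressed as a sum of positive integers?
12132164

p(n) counts ways to write n as a sum of positive integers (order ignored).
Euler's pentagonal recurrence: p(k) = p(k-1) + p(k-2) - p(k-5) - p(k-7) + p(k-12) + p(k-15) - ... (offsets j(3j∓1)/2, signs ++--, p(0)=1, p(<0)=0).
DP table for k = 0..77: p(0)=1, p(1)=1, p(2)=2, p(3)=3, p(4)=5, p(5)=7, p(6)=11, p(7)=15, p(8)=22, p(9)=30, p(10)=42, p(11)=56, p(12)=77, p(13)=101, p(14)=135, p(15)=176, p(16)=231, p(17)=297, p(18)=385, p(19)=490, p(20)=627, p(21)=792, p(22)=1002, p(23)=1255, p(24)=1575, p(25)=1958, p(26)=2436, p(27)=3010, p(28)=3718, p(29)=4565, p(30)=5604, p(31)=6842, p(32)=8349, p(33)=10143, p(34)=12310, p(35)=14883, p(36)=17977, p(37)=21637, p(38)=26015, p(39)=31185, p(40)=37338, p(41)=44583, p(42)=53174, p(43)=63261, p(44)=75175, p(45)=89134, p(46)=105558, p(47)=124754, p(48)=147273, p(49)=173525, p(50)=204226, p(51)=239943, p(52)=281589, p(53)=329931, p(54)=386155, p(55)=451276, p(56)=526823, p(57)=614154, p(58)=715220, p(59)=831820, p(60)=966467, p(61)=1121505, p(62)=1300156, p(63)=1505499, p(64)=1741630, p(65)=2012558, p(66)=2323520, p(67)=2679689, p(68)=3087735, p(69)=3554345, p(70)=4087968, p(71)=4697205, p(72)=5392783, p(73)=6185689, p(74)=7089500, p(75)=8118264, p(76)=9289091, p(77)=10619863.
Final step: p(78) = p(77) + p(76) - p(73) - p(71) + p(66) + p(63) - p(56) - p(52) + p(43) + p(38) - p(27) - p(21) + p(8) + p(1)
= 10619863 + 9289091 - 6185689 - 4697205 + 2323520 + 1505499 - 526823 - 281589 + 63261 + 26015 - 3010 - 792 + 22 + 1
= 12132164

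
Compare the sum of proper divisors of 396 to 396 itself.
abundant

Proper divisors of 396: sum = 1 + 2 + 3 + 4 + 6 + 9 + 11 + 12 + ... + 66 + 99 + 132 + 198 (17 divisors) = 696
Since 696 > 396, 396 is abundant.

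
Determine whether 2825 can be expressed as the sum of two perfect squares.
4² + 53² (a=4, b=53)

Factorization: 2825 = 5^2 × 113
By Fermat: n is sum of two squares iff every prime p ≡ 3 (mod 4) appears to even power.
All primes ≡ 3 (mod 4) appear to even power.
Search a = 0, 1, 2, … for 2825 - a² a perfect square: first hit at a = 4: 2825 - 16 = 2809 = 53².
2825 = 4² + 53² = 16 + 2809 ✓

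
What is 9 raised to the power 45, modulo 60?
9

Repeated squaring. Binary of 45 = 101101.
9^1 ≡ 9 (mod 60); 9^2 ≡ 21 (mod 60); 9^4 ≡ 21 (mod 60); 9^8 ≡ 21 (mod 60); 9^16 ≡ 21 (mod 60); 9^32 ≡ 21 (mod 60)
9^45 = 9^1 × 9^4 × 9^8 × 9^32 ≡ 9 (mod 60)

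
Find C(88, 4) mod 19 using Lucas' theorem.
1

Using Lucas' theorem:
Write n=88 and k=4 in base 19:
n in base 19: [4, 12]
k in base 19: [0, 4]
C(88,4) mod 19 = ∏ C(n_i, k_i) mod 19
Digit binomials (mod 19): C(4,0) = 1; C(12,4) = 495 ≡ 1
Product: 1 × 1 = 1 ≡ 1 (mod 19)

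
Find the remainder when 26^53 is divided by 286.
130

Repeated squaring. Binary of 53 = 110101.
26^1 ≡ 26 (mod 286); 26^2 ≡ 104 (mod 286); 26^4 ≡ 234 (mod 286); 26^8 ≡ 130 (mod 286); 26^16 ≡ 26 (mod 286); 26^32 ≡ 104 (mod 286)
26^53 = 26^1 × 26^4 × 26^16 × 26^32 ≡ 130 (mod 286)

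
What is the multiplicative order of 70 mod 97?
16

97 is prime, so ord(70) divides φ(97) = 96.
Divisors of 96: 1, 2, 3, 4, 6, 8, 12, 16, 24, 32, 48, 96.
Repeated squaring: 70^1 ≡ 70, 70^2 ≡ 50, 70^4 ≡ 75, 70^8 ≡ 96, 70^16 ≡ 1, 70^32 ≡ 1, 70^64 ≡ 1 (mod 97).
Test 70^d mod 97 for each divisor d in increasing order:
70^1 ≡ 70
70^2 ≡ 50
70^3 = 70^2·70^1 ≡ 8
70^4 ≡ 75
70^6 = 70^4·70^2 ≡ 64
70^8 ≡ 96
70^12 = 70^8·70^4 ≡ 22
70^16 ≡ 1  ← first divisor giving 1
The order is 16.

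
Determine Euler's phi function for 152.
72

152 = 2^3 × 19
φ(n) = n × ∏(1 - 1/p) for each prime p dividing n
φ(152) = 152 × (1 - 1/2) × (1 - 1/19) = 72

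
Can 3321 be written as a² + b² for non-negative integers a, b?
36² + 45² (a=36, b=45)

Factorization: 3321 = 3^4 × 41
By Fermat: n is sum of two squares iff every prime p ≡ 3 (mod 4) appears to even power.
All primes ≡ 3 (mod 4) appear to even power.
Search a = 0, 1, 2, … for 3321 - a² a perfect square: first hit at a = 36: 3321 - 1296 = 2025 = 45².
3321 = 36² + 45² = 1296 + 2025 ✓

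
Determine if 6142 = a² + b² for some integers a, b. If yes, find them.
Not possible

Factorization: 6142 = 2 × 37 × 83
By Fermat: n is sum of two squares iff every prime p ≡ 3 (mod 4) appears to even power.
Prime(s) ≡ 3 (mod 4) with odd exponent: [(83, 1)]
Therefore 6142 cannot be expressed as a² + b².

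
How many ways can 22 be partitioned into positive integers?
1002

p(n) counts ways to write n as a sum of positive integers (order ignored).
Euler's pentagonal recurrence: p(k) = p(k-1) + p(k-2) - p(k-5) - p(k-7) + p(k-12) + p(k-15) - ... (offsets j(3j∓1)/2, signs ++--, p(0)=1, p(<0)=0).
DP table for k = 0..21: p(0)=1, p(1)=1, p(2)=2, p(3)=3, p(4)=5, p(5)=7, p(6)=11, p(7)=15, p(8)=22, p(9)=30, p(10)=42, p(11)=56, p(12)=77, p(13)=101, p(14)=135, p(15)=176, p(16)=231, p(17)=297, p(18)=385, p(19)=490, p(20)=627, p(21)=792.
Final step: p(22) = p(21) + p(20) - p(17) - p(15) + p(10) + p(7) - p(0)
= 792 + 627 - 297 - 176 + 42 + 15 - 1
= 1002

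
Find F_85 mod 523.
142

Matrix identity: Q^n = [[F_(n+1), F_n], [F_n, F_(n-1)]] with Q = [[1,1],[1,0]].
n = 85 = 1010101₂. Square-and-multiply, entries mod 523:
Q^1 = [[1,1],[1,0]]
Q^2 = (Q^1)² = [[2,1],[1,1]]
Q^5 = (Q^2)²·Q = [[8,5],[5,3]]
Q^10 = (Q^5)² = [[89,55],[55,34]]
Q^21 = (Q^10)²·Q = [[452,486],[486,489]]
Q^42 = (Q^21)² = [[134,224],[224,433]]
Q^85 = (Q^42)²·Q = [[61,142],[142,442]]
F_85 mod 523 = Q^85[0][1] = 142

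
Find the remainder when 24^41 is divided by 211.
66

Repeated squaring. Binary of 41 = 101001.
24^1 ≡ 24 (mod 211); 24^2 ≡ 154 (mod 211); 24^4 ≡ 84 (mod 211); 24^8 ≡ 93 (mod 211); 24^16 ≡ 209 (mod 211); 24^32 ≡ 4 (mod 211)
24^41 = 24^1 × 24^8 × 24^32 ≡ 66 (mod 211)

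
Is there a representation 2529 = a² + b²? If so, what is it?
15² + 48² (a=15, b=48)

Factorization: 2529 = 3^2 × 281
By Fermat: n is sum of two squares iff every prime p ≡ 3 (mod 4) appears to even power.
All primes ≡ 3 (mod 4) appear to even power.
Search a = 0, 1, 2, … for 2529 - a² a perfect square: first hit at a = 15: 2529 - 225 = 2304 = 48².
2529 = 15² + 48² = 225 + 2304 ✓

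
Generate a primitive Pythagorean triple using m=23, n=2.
(525, 92, 533)

Euclid's formula: a = m² - n², b = 2mn, c = m² + n²
m = 23, n = 2
a = 23² - 2² = 529 - 4 = 525
b = 2 × 23 × 2 = 92
c = 23² + 2² = 529 + 4 = 533
Verification: 525² + 92² = 275625 + 8464 = 284089 = 533² ✓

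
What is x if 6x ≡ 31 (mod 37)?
x ≡ 36 (mod 37)

gcd(6, 37) = 1, which divides 31, so solutions exist.
Find 6^(-1) mod 37 by the extended Euclidean algorithm:
37 = 6 × 6 + 1  ⟹  1 = (1)·37 + (-6)·6
So (-6)·6 ≡ 1 (mod 37), i.e. 6^(-1) ≡ -6 ≡ 31 (mod 37).
x ≡ 31 × 31 = 961 ≡ 36 (mod 37).
Check: 6 × 36 = 216 ≡ 31 (mod 37).
Unique solution: x ≡ 36 (mod 37)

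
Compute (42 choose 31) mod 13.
0

Using Lucas' theorem:
Write n=42 and k=31 in base 13:
n in base 13: [3, 3]
k in base 13: [2, 5]
C(42,31) mod 13 = ∏ C(n_i, k_i) mod 13
Digit binomials (mod 13): C(3,2) = 3; C(3,5) = 0 (k_i > n_i)
Product: 3 × 0 = 0 ≡ 0 (mod 13)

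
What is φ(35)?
24

35 = 5 × 7
φ(n) = n × ∏(1 - 1/p) for each prime p dividing n
φ(35) = 35 × (1 - 1/5) × (1 - 1/7) = 24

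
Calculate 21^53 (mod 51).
21

Repeated squaring. Binary of 53 = 110101.
21^1 ≡ 21 (mod 51); 21^2 ≡ 33 (mod 51); 21^4 ≡ 18 (mod 51); 21^8 ≡ 18 (mod 51); 21^16 ≡ 18 (mod 51); 21^32 ≡ 18 (mod 51)
21^53 = 21^1 × 21^4 × 21^16 × 21^32 ≡ 21 (mod 51)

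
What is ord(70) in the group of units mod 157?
156

157 is prime, so ord(70) divides φ(157) = 156.
Divisors of 156: 1, 2, 3, 4, 6, 12, 13, 26, 39, 52, 78, 156.
Repeated squaring: 70^1 ≡ 70, 70^2 ≡ 33, 70^4 ≡ 147, 70^8 ≡ 100, 70^16 ≡ 109, 70^32 ≡ 106, 70^64 ≡ 89, 70^128 ≡ 71 (mod 157).
Test 70^d mod 157 for each divisor d in increasing order:
70^1 ≡ 70
70^2 ≡ 33
70^3 = 70^2·70^1 ≡ 112
70^4 ≡ 147
70^6 = 70^4·70^2 ≡ 141
70^12 = 70^8·70^4 ≡ 99
70^13 = 70^8·70^4·70^1 ≡ 22
70^26 = 70^16·70^8·70^2 ≡ 13
70^39 = 70^32·70^4·70^2·70^1 ≡ 129
70^52 = 70^32·70^16·70^4 ≡ 12
70^78 = 70^64·70^8·70^4·70^2 ≡ 156
70^156 = 70^128·70^16·70^8·70^4 ≡ 1  ← first divisor giving 1
The order is 156.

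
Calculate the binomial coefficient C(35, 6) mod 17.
0

Using Lucas' theorem:
Write n=35 and k=6 in base 17:
n in base 17: [2, 1]
k in base 17: [0, 6]
C(35,6) mod 17 = ∏ C(n_i, k_i) mod 17
Digit binomials (mod 17): C(2,0) = 1; C(1,6) = 0 (k_i > n_i)
Product: 1 × 0 = 0 ≡ 0 (mod 17)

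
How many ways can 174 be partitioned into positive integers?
397125074750

p(n) counts ways to write n as a sum of positive integers (order ignored).
Euler's pentagonal recurrence: p(k) = p(k-1) + p(k-2) - p(k-5) - p(k-7) + p(k-12) + p(k-15) - ... (offsets j(3j∓1)/2, signs ++--, p(0)=1, p(<0)=0).
DP table for k = 0..173: p(0)=1, p(1)=1, p(2)=2, p(3)=3, p(4)=5, p(5)=7, p(6)=11, p(7)=15, p(8)=22, p(9)=30, p(10)=42, p(11)=56, p(12)=77, p(13)=101, p(14)=135, p(15)=176, p(16)=231, p(17)=297, p(18)=385, p(19)=490, p(20)=627, p(21)=792, p(22)=1002, p(23)=1255, p(24)=1575, p(25)=1958, p(26)=2436, p(27)=3010, p(28)=3718, p(29)=4565, p(30)=5604, p(31)=6842, p(32)=8349, p(33)=10143, p(34)=12310, p(35)=14883, p(36)=17977, p(37)=21637, p(38)=26015, p(39)=31185, p(40)=37338, p(41)=44583, p(42)=53174, p(43)=63261, p(44)=75175, p(45)=89134, p(46)=105558, p(47)=124754, p(48)=147273, p(49)=173525, p(50)=204226, p(51)=239943, p(52)=281589, p(53)=329931, p(54)=386155, p(55)=451276, p(56)=526823, p(57)=614154, p(58)=715220, p(59)=831820, p(60)=966467, p(61)=1121505, p(62)=1300156, p(63)=1505499, p(64)=1741630, p(65)=2012558, p(66)=2323520, p(67)=2679689, p(68)=3087735, p(69)=3554345, p(70)=4087968, p(71)=4697205, p(72)=5392783, p(73)=6185689, p(74)=7089500, p(75)=8118264, p(76)=9289091, p(77)=10619863, p(78)=12132164, p(79)=13848650, p(80)=15796476, p(81)=18004327, p(82)=20506255, p(83)=23338469, p(84)=26543660, p(85)=30167357, p(86)=34262962, p(87)=38887673, p(88)=44108109, p(89)=49995925, p(90)=56634173, p(91)=64112359, p(92)=72533807, p(93)=82010177, p(94)=92669720, p(95)=104651419, p(96)=118114304, p(97)=133230930, p(98)=150198136, p(99)=169229875, p(100)=190569292, p(101)=214481126, p(102)=241265379, p(103)=271248950, p(104)=304801365, p(105)=342325709, p(106)=384276336, p(107)=431149389, p(108)=483502844, p(109)=541946240, p(110)=607163746, p(111)=679903203, p(112)=761002156, p(113)=851376628, p(114)=952050665, p(115)=1064144451, p(116)=1188908248, p(117)=1327710076, p(118)=1482074143, p(119)=1653668665, p(120)=1844349560, p(121)=2056148051, p(122)=2291320912, p(123)=2552338241, p(124)=2841940500, p(125)=3163127352, p(126)=3519222692, p(127)=3913864295, p(128)=4351078600, p(129)=4835271870, p(130)=5371315400, p(131)=5964539504, p(132)=6620830889, p(133)=7346629512, p(134)=8149040695, p(135)=9035836076, p(136)=10015581680, p(137)=11097645016, p(138)=12292341831, p(139)=13610949895, p(140)=15065878135, p(141)=16670689208, p(142)=18440293320, p(143)=20390982757, p(144)=22540654445, p(145)=24908858009, p(146)=27517052599, p(147)=30388671978, p(148)=33549419497, p(149)=37027355200, p(150)=40853235313, p(151)=45060624582, p(152)=49686288421, p(153)=54770336324, p(154)=60356673280, p(155)=66493182097, p(156)=73232243759, p(157)=80630964769, p(158)=88751778802, p(159)=97662728555, p(160)=107438159466, p(161)=118159068427, p(162)=129913904637, p(163)=142798995930, p(164)=156919475295, p(165)=172389800255, p(166)=189334822579, p(167)=207890420102, p(168)=228204732751, p(169)=250438925115, p(170)=274768617130, p(171)=301384802048, p(172)=330495499613, p(173)=362326859895.
Final step: p(174) = p(173) + p(172) - p(169) - p(167) + p(162) + p(159) - p(152) - p(148) + p(139) + p(134) - p(123) - p(117) + p(104) + p(97) - p(82) - p(74) + p(57) + p(48) - p(29) - p(19)
= 362326859895 + 330495499613 - 250438925115 - 207890420102 + 129913904637 + 97662728555 - 49686288421 - 33549419497 + 13610949895 + 8149040695 - 2552338241 - 1327710076 + 304801365 + 133230930 - 20506255 - 7089500 + 614154 + 147273 - 4565 - 490
= 397125074750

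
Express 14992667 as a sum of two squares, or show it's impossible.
Not possible

Factorization: 14992667 = 59^3 × 73
By Fermat: n is sum of two squares iff every prime p ≡ 3 (mod 4) appears to even power.
Prime(s) ≡ 3 (mod 4) with odd exponent: [(59, 3)]
Therefore 14992667 cannot be expressed as a² + b².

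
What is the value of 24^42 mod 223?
105

Repeated squaring. Binary of 42 = 101010.
24^1 ≡ 24 (mod 223); 24^2 ≡ 130 (mod 223); 24^4 ≡ 175 (mod 223); 24^8 ≡ 74 (mod 223); 24^16 ≡ 124 (mod 223); 24^32 ≡ 212 (mod 223)
24^42 = 24^2 × 24^8 × 24^32 ≡ 105 (mod 223)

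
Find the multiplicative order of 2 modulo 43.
14

43 is prime, so ord(2) divides φ(43) = 42.
Divisors of 42: 1, 2, 3, 6, 7, 14, 21, 42.
Repeated squaring: 2^1 ≡ 2, 2^2 ≡ 4, 2^4 ≡ 16, 2^8 ≡ 41, 2^16 ≡ 4, 2^32 ≡ 16 (mod 43).
Test 2^d mod 43 for each divisor d in increasing order:
2^1 ≡ 2
2^2 ≡ 4
2^3 = 2^2·2^1 ≡ 8
2^6 = 2^4·2^2 ≡ 21
2^7 = 2^4·2^2·2^1 ≡ 42
2^14 = 2^8·2^4·2^2 ≡ 1  ← first divisor giving 1
The order is 14.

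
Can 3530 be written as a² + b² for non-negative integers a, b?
7² + 59² (a=7, b=59)

Factorization: 3530 = 2 × 5 × 353
By Fermat: n is sum of two squares iff every prime p ≡ 3 (mod 4) appears to even power.
All primes ≡ 3 (mod 4) appear to even power.
Search a = 0, 1, 2, … for 3530 - a² a perfect square: first hit at a = 7: 3530 - 49 = 3481 = 59².
3530 = 7² + 59² = 49 + 3481 ✓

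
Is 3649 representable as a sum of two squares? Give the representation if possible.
7² + 60² (a=7, b=60)

Factorization: 3649 = 41 × 89
By Fermat: n is sum of two squares iff every prime p ≡ 3 (mod 4) appears to even power.
All primes ≡ 3 (mod 4) appear to even power.
Search a = 0, 1, 2, … for 3649 - a² a perfect square: first hit at a = 7: 3649 - 49 = 3600 = 60².
3649 = 7² + 60² = 49 + 3600 ✓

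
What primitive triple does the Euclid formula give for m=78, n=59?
(2603, 9204, 9565)

Euclid's formula: a = m² - n², b = 2mn, c = m² + n²
m = 78, n = 59
a = 78² - 59² = 6084 - 3481 = 2603
b = 2 × 78 × 59 = 9204
c = 78² + 59² = 6084 + 3481 = 9565
Verification: 2603² + 9204² = 6775609 + 84713616 = 91489225 = 9565² ✓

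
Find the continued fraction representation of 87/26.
[3; 2, 1, 8]

Euclidean algorithm steps:
87 = 3 × 26 + 9
26 = 2 × 9 + 8
9 = 1 × 8 + 1
8 = 8 × 1 + 0
Continued fraction: [3; 2, 1, 8]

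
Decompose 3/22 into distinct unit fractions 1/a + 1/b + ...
1/8 + 1/88

Greedy algorithm:
3/22: ceiling(22/3) = 8, use 1/8
1/88: ceiling(88/1) = 88, use 1/88
Result: 3/22 = 1/8 + 1/88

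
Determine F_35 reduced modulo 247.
39

Matrix identity: Q^n = [[F_(n+1), F_n], [F_n, F_(n-1)]] with Q = [[1,1],[1,0]].
n = 35 = 100011₂. Square-and-multiply, entries mod 247:
Q^1 = [[1,1],[1,0]]
Q^2 = (Q^1)² = [[2,1],[1,1]]
Q^4 = (Q^2)² = [[5,3],[3,2]]
Q^8 = (Q^4)² = [[34,21],[21,13]]
Q^17 = (Q^8)²·Q = [[114,115],[115,246]]
Q^35 = (Q^17)²·Q = [[190,39],[39,151]]
F_35 mod 247 = Q^35[0][1] = 39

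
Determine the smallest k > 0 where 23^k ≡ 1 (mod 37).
12

37 is prime, so ord(23) divides φ(37) = 36.
Divisors of 36: 1, 2, 3, 4, 6, 9, 12, 18, 36.
Repeated squaring: 23^1 ≡ 23, 23^2 ≡ 11, 23^4 ≡ 10, 23^8 ≡ 26, 23^16 ≡ 10, 23^32 ≡ 26 (mod 37).
Test 23^d mod 37 for each divisor d in increasing order:
23^1 ≡ 23
23^2 ≡ 11
23^3 = 23^2·23^1 ≡ 31
23^4 ≡ 10
23^6 = 23^4·23^2 ≡ 36
23^9 = 23^8·23^1 ≡ 6
23^12 = 23^8·23^4 ≡ 1  ← first divisor giving 1
The order is 12.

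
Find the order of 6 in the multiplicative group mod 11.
10

11 is prime, so ord(6) divides φ(11) = 10.
Divisors of 10: 1, 2, 5, 10.
Repeated squaring: 6^1 ≡ 6, 6^2 ≡ 3, 6^4 ≡ 9, 6^8 ≡ 4 (mod 11).
Test 6^d mod 11 for each divisor d in increasing order:
6^1 ≡ 6
6^2 ≡ 3
6^5 = 6^4·6^1 ≡ 10
6^10 = 6^8·6^2 ≡ 1  ← first divisor giving 1
The order is 10.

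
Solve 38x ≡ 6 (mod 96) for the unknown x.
x ≡ 33 (mod 48)

gcd(38, 96) = 2, which divides 6, so solutions exist.
Divide through by 2: 19x ≡ 3 (mod 48).
Find 19^(-1) mod 48 by the extended Euclidean algorithm:
48 = 2 × 19 + 10  ⟹  10 = (1)·48 + (-2)·19
19 = 1 × 10 + 9  ⟹  9 = (-1)·48 + (3)·19
10 = 1 × 9 + 1  ⟹  1 = (2)·48 + (-5)·19
So (-5)·19 ≡ 1 (mod 48), i.e. 19^(-1) ≡ -5 ≡ 43 (mod 48).
x ≡ 43 × 3 = 129 ≡ 33 (mod 48).
Check: 38 × 33 = 1254 ≡ 6 (mod 96).
x ≡ 33 (mod 48), giving 2 solutions mod 96.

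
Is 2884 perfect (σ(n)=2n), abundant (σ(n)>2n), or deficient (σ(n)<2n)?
abundant

Proper divisors of 2884: sum = 1 + 2 + 4 + 7 + 14 + 28 + 103 + 206 + 412 + 721 + 1442 = 2940
Since 2940 > 2884, 2884 is abundant.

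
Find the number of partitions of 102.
241265379

p(n) counts ways to write n as a sum of positive integers (order ignored).
Euler's pentagonal recurrence: p(k) = p(k-1) + p(k-2) - p(k-5) - p(k-7) + p(k-12) + p(k-15) - ... (offsets j(3j∓1)/2, signs ++--, p(0)=1, p(<0)=0).
DP table for k = 0..101: p(0)=1, p(1)=1, p(2)=2, p(3)=3, p(4)=5, p(5)=7, p(6)=11, p(7)=15, p(8)=22, p(9)=30, p(10)=42, p(11)=56, p(12)=77, p(13)=101, p(14)=135, p(15)=176, p(16)=231, p(17)=297, p(18)=385, p(19)=490, p(20)=627, p(21)=792, p(22)=1002, p(23)=1255, p(24)=1575, p(25)=1958, p(26)=2436, p(27)=3010, p(28)=3718, p(29)=4565, p(30)=5604, p(31)=6842, p(32)=8349, p(33)=10143, p(34)=12310, p(35)=14883, p(36)=17977, p(37)=21637, p(38)=26015, p(39)=31185, p(40)=37338, p(41)=44583, p(42)=53174, p(43)=63261, p(44)=75175, p(45)=89134, p(46)=105558, p(47)=124754, p(48)=147273, p(49)=173525, p(50)=204226, p(51)=239943, p(52)=281589, p(53)=329931, p(54)=386155, p(55)=451276, p(56)=526823, p(57)=614154, p(58)=715220, p(59)=831820, p(60)=966467, p(61)=1121505, p(62)=1300156, p(63)=1505499, p(64)=1741630, p(65)=2012558, p(66)=2323520, p(67)=2679689, p(68)=3087735, p(69)=3554345, p(70)=4087968, p(71)=4697205, p(72)=5392783, p(73)=6185689, p(74)=7089500, p(75)=8118264, p(76)=9289091, p(77)=10619863, p(78)=12132164, p(79)=13848650, p(80)=15796476, p(81)=18004327, p(82)=20506255, p(83)=23338469, p(84)=26543660, p(85)=30167357, p(86)=34262962, p(87)=38887673, p(88)=44108109, p(89)=49995925, p(90)=56634173, p(91)=64112359, p(92)=72533807, p(93)=82010177, p(94)=92669720, p(95)=104651419, p(96)=118114304, p(97)=133230930, p(98)=150198136, p(99)=169229875, p(100)=190569292, p(101)=214481126.
Final step: p(102) = p(101) + p(100) - p(97) - p(95) + p(90) + p(87) - p(80) - p(76) + p(67) + p(62) - p(51) - p(45) + p(32) + p(25) - p(10) - p(2)
= 214481126 + 190569292 - 133230930 - 104651419 + 56634173 + 38887673 - 15796476 - 9289091 + 2679689 + 1300156 - 239943 - 89134 + 8349 + 1958 - 42 - 2
= 241265379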